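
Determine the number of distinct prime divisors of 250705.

250705 = 5 · 50141
50141 = 7 · 7163
7163 = 13 · 551
551 = 19 · 29
250705 = 5 · 7 · 13 · 19 · 29, which has 5 distinct prime factors.

5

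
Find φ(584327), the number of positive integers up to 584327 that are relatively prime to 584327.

Factor: 584327 = 43 · 107 · 127.
φ(584327) = (43−1) · (107−1) · (127−1) = 42 · 106 · 126 = 560952.

560952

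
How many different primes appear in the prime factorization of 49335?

49335 = 3 · 16445
16445 = 5 · 3289
3289 = 11 · 299
299 = 13 · 23
49335 = 3 · 5 · 11 · 13 · 23, which has 5 distinct prime factors.

5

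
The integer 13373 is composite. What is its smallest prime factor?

13373 is odd.
Digit sum 17, not divisible by 3.
Ends in 3: not divisible by 5.
7: 13373 = 7·1910 + 3
11: 13373 = 11·1215 + 8
13: 13373 = 13·1028 + 9
17: 13373 = 17·786 + 11
19: 13373 = 19·703 + 16
23: 13373 = 23·581 + 10
29: 13373 = 29·461 + 4
31: 13373 = 31·431 + 12
37: 13373 = 37·361 + 16
41: 13373 = 41·326 + 7
43: 13373 = 43·311

43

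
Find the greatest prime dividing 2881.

2881 = 43 · 67
67 is prime.
So 2881 = 43 · 67; the largest prime factor is 67.

67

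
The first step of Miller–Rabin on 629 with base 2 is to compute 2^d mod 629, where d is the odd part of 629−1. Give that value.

629 − 1 = 628 = 2^2 · 157, so d = 157.
2^1 ≡ 2 (mod 629)
2^2 ≡ 2^2 = 4 ≡ 4 (mod 629)
2^4 ≡ 4^2 = 16 ≡ 16 (mod 629)
2^8 ≡ 16^2 = 256 ≡ 256 (mod 629)
2^16 ≡ 256^2 = 65536 ≡ 120 (mod 629)
2^32 ≡ 120^2 = 14400 ≡ 562 (mod 629)
2^64 ≡ 562^2 = 315844 ≡ 86 (mod 629)
2^128 ≡ 86^2 = 7396 ≡ 477 (mod 629)
157 = 128 + 16 + 8 + 4 + 1 in binary powers of 2.
So 2^157 ≡ 477 · 120 · 256 · 16 · 2 ≡ 15 (mod 629).
Squaring chain: 15 → 225; never reaches −1, so base 2 is a Miller–Rabin witness that 629 is composite.

15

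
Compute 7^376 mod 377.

74

7^1 ≡ 7 (mod 377)
7^2 ≡ 7^2 = 49 ≡ 49 (mod 377)
7^4 ≡ 49^2 = 2401 ≡ 139 (mod 377)
7^8 ≡ 139^2 = 19321 ≡ 94 (mod 377)
7^16 ≡ 94^2 = 8836 ≡ 165 (mod 377)
7^32 ≡ 165^2 = 27225 ≡ 81 (mod 377)
7^64 ≡ 81^2 = 6561 ≡ 152 (mod 377)
7^128 ≡ 152^2 = 23104 ≡ 107 (mod 377)
7^256 ≡ 107^2 = 11449 ≡ 139 (mod 377)
376 = 256 + 64 + 32 + 16 + 8 in binary powers of 2.
So 7^376 ≡ 139 · 152 · 81 · 165 · 94 ≡ 74 (mod 377).
Since 74 ≠ 1, base 7 is a Fermat witness: 377 is composite.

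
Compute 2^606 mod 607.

2^1 ≡ 2 (mod 607)
2^2 ≡ 2^2 = 4 ≡ 4 (mod 607)
2^4 ≡ 4^2 = 16 ≡ 16 (mod 607)
2^8 ≡ 16^2 = 256 ≡ 256 (mod 607)
2^16 ≡ 256^2 = 65536 ≡ 587 (mod 607)
2^32 ≡ 587^2 = 344569 ≡ 400 (mod 607)
2^64 ≡ 400^2 = 160000 ≡ 359 (mod 607)
2^128 ≡ 359^2 = 128881 ≡ 197 (mod 607)
2^256 ≡ 197^2 = 38809 ≡ 568 (mod 607)
2^512 ≡ 568^2 = 322624 ≡ 307 (mod 607)
606 = 512 + 64 + 16 + 8 + 4 + 2 in binary powers of 2.
So 2^606 ≡ 307 · 359 · 587 · 256 · 16 · 4 ≡ 1 (mod 607).
Since the result is 1, base 2 gives no evidence that 607 is composite.

1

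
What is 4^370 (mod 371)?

4^1 ≡ 4 (mod 371)
4^2 ≡ 4^2 = 16 ≡ 16 (mod 371)
4^4 ≡ 16^2 = 256 ≡ 256 (mod 371)
4^8 ≡ 256^2 = 65536 ≡ 240 (mod 371)
4^16 ≡ 240^2 = 57600 ≡ 95 (mod 371)
4^32 ≡ 95^2 = 9025 ≡ 121 (mod 371)
4^64 ≡ 121^2 = 14641 ≡ 172 (mod 371)
4^128 ≡ 172^2 = 29584 ≡ 275 (mod 371)
4^256 ≡ 275^2 = 75625 ≡ 312 (mod 371)
370 = 256 + 64 + 32 + 16 + 2 in binary powers of 2.
So 4^370 ≡ 312 · 172 · 121 · 95 · 16 ≡ 333 (mod 371).
Since 333 ≠ 1, base 4 is a Fermat witness: 371 is composite.

333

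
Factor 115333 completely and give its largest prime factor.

97

115333 = 29 · 3977
3977 = 41 · 97
97 is prime.
So 115333 = 29 · 41 · 97; the largest prime factor is 97.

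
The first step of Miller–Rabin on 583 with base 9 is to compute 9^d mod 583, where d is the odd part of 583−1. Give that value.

537

583 − 1 = 582 = 2^1 · 291, so d = 291.
9^1 ≡ 9 (mod 583)
9^2 ≡ 9^2 = 81 ≡ 81 (mod 583)
9^4 ≡ 81^2 = 6561 ≡ 148 (mod 583)
9^8 ≡ 148^2 = 21904 ≡ 333 (mod 583)
9^16 ≡ 333^2 = 110889 ≡ 119 (mod 583)
9^32 ≡ 119^2 = 14161 ≡ 169 (mod 583)
9^64 ≡ 169^2 = 28561 ≡ 577 (mod 583)
9^128 ≡ 577^2 = 332929 ≡ 36 (mod 583)
9^256 ≡ 36^2 = 1296 ≡ 130 (mod 583)
291 = 256 + 32 + 2 + 1 in binary powers of 2.
So 9^291 ≡ 130 · 169 · 81 · 9 ≡ 537 (mod 583).
Squaring chain: 537; never reaches −1, so base 9 is a Miller–Rabin witness that 583 is composite.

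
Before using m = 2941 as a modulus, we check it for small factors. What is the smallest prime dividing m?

2941 is odd.
Digit sum 16, not divisible by 3.
Ends in 1: not divisible by 5.
7: 2941 = 7·420 + 1
11: 2941 = 11·267 + 4
13: 2941 = 13·226 + 3
17: 2941 = 17·173

17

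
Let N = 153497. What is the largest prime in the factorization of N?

79

153497 = 29 · 5293
5293 = 67 · 79
79 is prime.
So 153497 = 29 · 67 · 79; the largest prime factor is 79.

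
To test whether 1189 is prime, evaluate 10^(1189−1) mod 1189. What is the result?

426

10^1 ≡ 10 (mod 1189)
10^2 ≡ 10^2 = 100 ≡ 100 (mod 1189)
10^4 ≡ 100^2 = 10000 ≡ 488 (mod 1189)
10^8 ≡ 488^2 = 238144 ≡ 344 (mod 1189)
10^16 ≡ 344^2 = 118336 ≡ 625 (mod 1189)
10^32 ≡ 625^2 = 390625 ≡ 633 (mod 1189)
10^64 ≡ 633^2 = 400689 ≡ 1185 (mod 1189)
10^128 ≡ 1185^2 = 1404225 ≡ 16 (mod 1189)
10^256 ≡ 16^2 = 256 ≡ 256 (mod 1189)
10^512 ≡ 256^2 = 65536 ≡ 141 (mod 1189)
10^1024 ≡ 141^2 = 19881 ≡ 857 (mod 1189)
1188 = 1024 + 128 + 32 + 4 in binary powers of 2.
So 10^1188 ≡ 857 · 16 · 633 · 488 ≡ 426 (mod 1189).
Since 426 ≠ 1, base 10 is a Fermat witness: 1189 is composite.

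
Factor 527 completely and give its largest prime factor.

31

527 = 17 · 31
31 is prime.
So 527 = 17 · 31; the largest prime factor is 31.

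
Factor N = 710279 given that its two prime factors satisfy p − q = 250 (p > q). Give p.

977

Since p = q + 250, we have 710279 = q(q + 250), so q² + 250q − 710279 = 0.
Discriminant: 250² + 4·710279 = 62500 + 2841116 = 2903616; √2903616 = 1704.
q = (−250 + 1704)/2 = 727, and p = q + 250 = 977.
Check: 727 · 977 = 710279.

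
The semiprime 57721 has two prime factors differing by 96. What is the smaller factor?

197

Since p = q + 96, we have 57721 = q(q + 96), so q² + 96q − 57721 = 0.
Discriminant: 96² + 4·57721 = 9216 + 230884 = 240100; √240100 = 490.
q = (−96 + 490)/2 = 197, and p = q + 96 = 293.
Check: 197 · 293 = 57721.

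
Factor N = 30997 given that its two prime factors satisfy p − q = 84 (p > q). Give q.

139

Since p = q + 84, we have 30997 = q(q + 84), so q² + 84q − 30997 = 0.
Discriminant: 84² + 4·30997 = 7056 + 123988 = 131044; √131044 = 362.
q = (−84 + 362)/2 = 139, and p = q + 84 = 223.
Check: 139 · 223 = 30997.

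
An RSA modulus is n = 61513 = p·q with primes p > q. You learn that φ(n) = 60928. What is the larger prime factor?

449

φ(n) = (p−1)(q−1) = n − (p+q) + 1, so p + q = 61513 − 60928 + 1 = 586.
p and q are the roots of t² − 586t + 61513 = 0.
Discriminant: 586² − 4·61513 = 343396 − 246052 = 97344; √97344 = 312.
q = (586 − 312)/2 = 137, p = (586 + 312)/2 = 449.
Check: 137 · 449 = 61513.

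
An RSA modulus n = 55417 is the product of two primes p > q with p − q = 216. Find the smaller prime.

151

Since p = q + 216, we have 55417 = q(q + 216), so q² + 216q − 55417 = 0.
Discriminant: 216² + 4·55417 = 46656 + 221668 = 268324; √268324 = 518.
q = (−216 + 518)/2 = 151, and p = q + 216 = 367.
Check: 151 · 367 = 55417.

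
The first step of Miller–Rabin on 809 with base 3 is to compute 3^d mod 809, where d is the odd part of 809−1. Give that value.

239

809 − 1 = 808 = 2^3 · 101, so d = 101.
3^1 ≡ 3 (mod 809)
3^2 ≡ 3^2 = 9 ≡ 9 (mod 809)
3^4 ≡ 9^2 = 81 ≡ 81 (mod 809)
3^8 ≡ 81^2 = 6561 ≡ 89 (mod 809)
3^16 ≡ 89^2 = 7921 ≡ 640 (mod 809)
3^32 ≡ 640^2 = 409600 ≡ 246 (mod 809)
3^64 ≡ 246^2 = 60516 ≡ 650 (mod 809)
101 = 64 + 32 + 4 + 1 in binary powers of 2.
So 3^101 ≡ 650 · 246 · 81 · 3 ≡ 239 (mod 809).
Squaring chain: 239 → 491 → 808; reaches −1, so base 3 does not prove 809 composite.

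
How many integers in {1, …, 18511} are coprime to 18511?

Factor: 18511 = 107 · 173.
φ(18511) = (107−1) · (173−1) = 106 · 172 = 18232.

18232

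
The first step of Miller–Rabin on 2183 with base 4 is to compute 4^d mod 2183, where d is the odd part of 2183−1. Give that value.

2183 − 1 = 2182 = 2^1 · 1091, so d = 1091.
4^1 ≡ 4 (mod 2183)
4^2 ≡ 4^2 = 16 ≡ 16 (mod 2183)
4^4 ≡ 16^2 = 256 ≡ 256 (mod 2183)
4^8 ≡ 256^2 = 65536 ≡ 46 (mod 2183)
4^16 ≡ 46^2 = 2116 ≡ 2116 (mod 2183)
4^32 ≡ 2116^2 = 4477456 ≡ 123 (mod 2183)
4^64 ≡ 123^2 = 15129 ≡ 2031 (mod 2183)
4^128 ≡ 2031^2 = 4124961 ≡ 1274 (mod 2183)
4^256 ≡ 1274^2 = 1623076 ≡ 1107 (mod 2183)
4^512 ≡ 1107^2 = 1225449 ≡ 786 (mod 2183)
4^1024 ≡ 786^2 = 617796 ≡ 7 (mod 2183)
1091 = 1024 + 64 + 2 + 1 in binary powers of 2.
So 4^1091 ≡ 7 · 2031 · 16 · 4 ≡ 1760 (mod 2183).
Squaring chain: 1760; never reaches −1, so base 4 is a Miller–Rabin witness that 2183 is composite.

1760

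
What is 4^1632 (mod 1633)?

1222

4^1 ≡ 4 (mod 1633)
4^2 ≡ 4^2 = 16 ≡ 16 (mod 1633)
4^4 ≡ 16^2 = 256 ≡ 256 (mod 1633)
4^8 ≡ 256^2 = 65536 ≡ 216 (mod 1633)
4^16 ≡ 216^2 = 46656 ≡ 932 (mod 1633)
4^32 ≡ 932^2 = 868624 ≡ 1501 (mod 1633)
4^64 ≡ 1501^2 = 2253001 ≡ 1094 (mod 1633)
4^128 ≡ 1094^2 = 1196836 ≡ 1480 (mod 1633)
4^256 ≡ 1480^2 = 2190400 ≡ 547 (mod 1633)
4^512 ≡ 547^2 = 299209 ≡ 370 (mod 1633)
4^1024 ≡ 370^2 = 136900 ≡ 1361 (mod 1633)
1632 = 1024 + 512 + 64 + 32 in binary powers of 2.
So 4^1632 ≡ 1361 · 370 · 1094 · 1501 ≡ 1222 (mod 1633).
Since 1222 ≠ 1, base 4 is a Fermat witness: 1633 is composite.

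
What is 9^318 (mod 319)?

9^1 ≡ 9 (mod 319)
9^2 ≡ 9^2 = 81 ≡ 81 (mod 319)
9^4 ≡ 81^2 = 6561 ≡ 181 (mod 319)
9^8 ≡ 181^2 = 32761 ≡ 223 (mod 319)
9^16 ≡ 223^2 = 49729 ≡ 284 (mod 319)
9^32 ≡ 284^2 = 80656 ≡ 268 (mod 319)
9^64 ≡ 268^2 = 71824 ≡ 49 (mod 319)
9^128 ≡ 49^2 = 2401 ≡ 168 (mod 319)
9^256 ≡ 168^2 = 28224 ≡ 152 (mod 319)
318 = 256 + 32 + 16 + 8 + 4 + 2 in binary powers of 2.
So 9^318 ≡ 152 · 268 · 284 · 223 · 181 · 81 ≡ 25 (mod 319).
Since 25 ≠ 1, base 9 is a Fermat witness: 319 is composite.

25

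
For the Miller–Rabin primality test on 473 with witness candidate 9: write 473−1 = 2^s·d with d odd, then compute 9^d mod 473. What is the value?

473 − 1 = 472 = 2^3 · 59, so d = 59.
9^1 ≡ 9 (mod 473)
9^2 ≡ 9^2 = 81 ≡ 81 (mod 473)
9^4 ≡ 81^2 = 6561 ≡ 412 (mod 473)
9^8 ≡ 412^2 = 169744 ≡ 410 (mod 473)
9^16 ≡ 410^2 = 168100 ≡ 185 (mod 473)
9^32 ≡ 185^2 = 34225 ≡ 169 (mod 473)
59 = 32 + 16 + 8 + 2 + 1 in binary powers of 2.
So 9^59 ≡ 169 · 185 · 410 · 81 · 9 ≡ 203 (mod 473).
Squaring chain: 203 → 58 → 53; never reaches −1, so base 9 is a Miller–Rabin witness that 473 is composite.

203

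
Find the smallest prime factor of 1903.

11

1903 is odd.
Digit sum 13, not divisible by 3.
Ends in 3: not divisible by 5.
7: 1903 = 7·271 + 6
11: 1903 = 11·173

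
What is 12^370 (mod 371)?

282

12^1 ≡ 12 (mod 371)
12^2 ≡ 12^2 = 144 ≡ 144 (mod 371)
12^4 ≡ 144^2 = 20736 ≡ 331 (mod 371)
12^8 ≡ 331^2 = 109561 ≡ 116 (mod 371)
12^16 ≡ 116^2 = 13456 ≡ 100 (mod 371)
12^32 ≡ 100^2 = 10000 ≡ 354 (mod 371)
12^64 ≡ 354^2 = 125316 ≡ 289 (mod 371)
12^128 ≡ 289^2 = 83521 ≡ 46 (mod 371)
12^256 ≡ 46^2 = 2116 ≡ 261 (mod 371)
370 = 256 + 64 + 32 + 16 + 2 in binary powers of 2.
So 12^370 ≡ 261 · 289 · 354 · 100 · 144 ≡ 282 (mod 371).
Since 282 ≠ 1, base 12 is a Fermat witness: 371 is composite.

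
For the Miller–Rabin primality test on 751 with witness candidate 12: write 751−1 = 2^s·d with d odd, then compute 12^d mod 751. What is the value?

750

751 − 1 = 750 = 2^1 · 375, so d = 375.
12^1 ≡ 12 (mod 751)
12^2 ≡ 12^2 = 144 ≡ 144 (mod 751)
12^4 ≡ 144^2 = 20736 ≡ 459 (mod 751)
12^8 ≡ 459^2 = 210681 ≡ 401 (mod 751)
12^16 ≡ 401^2 = 160801 ≡ 87 (mod 751)
12^32 ≡ 87^2 = 7569 ≡ 59 (mod 751)
12^64 ≡ 59^2 = 3481 ≡ 477 (mod 751)
12^128 ≡ 477^2 = 227529 ≡ 727 (mod 751)
12^256 ≡ 727^2 = 528529 ≡ 576 (mod 751)
375 = 256 + 64 + 32 + 16 + 4 + 2 + 1 in binary powers of 2.
So 12^375 ≡ 576 · 477 · 59 · 87 · 459 · 144 · 12 ≡ 750 (mod 751).
Since 12^d ≡ 750 (mod 751), base 12 does not prove 751 composite.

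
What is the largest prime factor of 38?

19

38 = 2 · 19
19 is prime.
So 38 = 2 · 19; the largest prime factor is 19.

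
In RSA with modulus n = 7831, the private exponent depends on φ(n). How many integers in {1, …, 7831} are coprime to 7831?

7600

Factor: 7831 = 41 · 191.
φ(7831) = (41−1) · (191−1) = 40 · 190 = 7600.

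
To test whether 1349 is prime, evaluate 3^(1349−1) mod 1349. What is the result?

682

3^1 ≡ 3 (mod 1349)
3^2 ≡ 3^2 = 9 ≡ 9 (mod 1349)
3^4 ≡ 9^2 = 81 ≡ 81 (mod 1349)
3^8 ≡ 81^2 = 6561 ≡ 1165 (mod 1349)
3^16 ≡ 1165^2 = 1357225 ≡ 131 (mod 1349)
3^32 ≡ 131^2 = 17161 ≡ 973 (mod 1349)
3^64 ≡ 973^2 = 946729 ≡ 1080 (mod 1349)
3^128 ≡ 1080^2 = 1166400 ≡ 864 (mod 1349)
3^256 ≡ 864^2 = 746496 ≡ 499 (mod 1349)
3^512 ≡ 499^2 = 249001 ≡ 785 (mod 1349)
3^1024 ≡ 785^2 = 616225 ≡ 1081 (mod 1349)
1348 = 1024 + 256 + 64 + 4 in binary powers of 2.
So 3^1348 ≡ 1081 · 499 · 1080 · 81 ≡ 682 (mod 1349).
Since 682 ≠ 1, base 3 is a Fermat witness: 1349 is composite.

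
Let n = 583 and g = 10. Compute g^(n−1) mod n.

10^1 ≡ 10 (mod 583)
10^2 ≡ 10^2 = 100 ≡ 100 (mod 583)
10^4 ≡ 100^2 = 10000 ≡ 89 (mod 583)
10^8 ≡ 89^2 = 7921 ≡ 342 (mod 583)
10^16 ≡ 342^2 = 116964 ≡ 364 (mod 583)
10^32 ≡ 364^2 = 132496 ≡ 155 (mod 583)
10^64 ≡ 155^2 = 24025 ≡ 122 (mod 583)
10^128 ≡ 122^2 = 14884 ≡ 309 (mod 583)
10^256 ≡ 309^2 = 95481 ≡ 452 (mod 583)
10^512 ≡ 452^2 = 204304 ≡ 254 (mod 583)
582 = 512 + 64 + 4 + 2 in binary powers of 2.
So 10^582 ≡ 254 · 122 · 89 · 100 ≡ 386 (mod 583).
Since 386 ≠ 1, base 10 is a Fermat witness: 583 is composite.

386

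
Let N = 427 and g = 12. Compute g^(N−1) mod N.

400

12^1 ≡ 12 (mod 427)
12^2 ≡ 12^2 = 144 ≡ 144 (mod 427)
12^4 ≡ 144^2 = 20736 ≡ 240 (mod 427)
12^8 ≡ 240^2 = 57600 ≡ 382 (mod 427)
12^16 ≡ 382^2 = 145924 ≡ 317 (mod 427)
12^32 ≡ 317^2 = 100489 ≡ 144 (mod 427)
12^64 ≡ 144^2 = 20736 ≡ 240 (mod 427)
12^128 ≡ 240^2 = 57600 ≡ 382 (mod 427)
12^256 ≡ 382^2 = 145924 ≡ 317 (mod 427)
426 = 256 + 128 + 32 + 8 + 2 in binary powers of 2.
So 12^426 ≡ 317 · 382 · 144 · 382 · 144 ≡ 400 (mod 427).
Since 400 ≠ 1, base 12 is a Fermat witness: 427 is composite.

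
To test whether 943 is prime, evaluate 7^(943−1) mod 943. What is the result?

156

7^1 ≡ 7 (mod 943)
7^2 ≡ 7^2 = 49 ≡ 49 (mod 943)
7^4 ≡ 49^2 = 2401 ≡ 515 (mod 943)
7^8 ≡ 515^2 = 265225 ≡ 242 (mod 943)
7^16 ≡ 242^2 = 58564 ≡ 98 (mod 943)
7^32 ≡ 98^2 = 9604 ≡ 174 (mod 943)
7^64 ≡ 174^2 = 30276 ≡ 100 (mod 943)
7^128 ≡ 100^2 = 10000 ≡ 570 (mod 943)
7^256 ≡ 570^2 = 324900 ≡ 508 (mod 943)
7^512 ≡ 508^2 = 258064 ≡ 625 (mod 943)
942 = 512 + 256 + 128 + 32 + 8 + 4 + 2 in binary powers of 2.
So 7^942 ≡ 625 · 508 · 570 · 174 · 242 · 515 · 49 ≡ 156 (mod 943).
Since 156 ≠ 1, base 7 is a Fermat witness: 943 is composite.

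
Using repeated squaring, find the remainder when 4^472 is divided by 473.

236

4^1 ≡ 4 (mod 473)
4^2 ≡ 4^2 = 16 ≡ 16 (mod 473)
4^4 ≡ 16^2 = 256 ≡ 256 (mod 473)
4^8 ≡ 256^2 = 65536 ≡ 262 (mod 473)
4^16 ≡ 262^2 = 68644 ≡ 59 (mod 473)
4^32 ≡ 59^2 = 3481 ≡ 170 (mod 473)
4^64 ≡ 170^2 = 28900 ≡ 47 (mod 473)
4^128 ≡ 47^2 = 2209 ≡ 317 (mod 473)
4^256 ≡ 317^2 = 100489 ≡ 213 (mod 473)
472 = 256 + 128 + 64 + 16 + 8 in binary powers of 2.
So 4^472 ≡ 213 · 317 · 47 · 59 · 262 ≡ 236 (mod 473).
Since 236 ≠ 1, base 4 is a Fermat witness: 473 is composite.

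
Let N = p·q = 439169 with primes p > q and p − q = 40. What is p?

Since p = q + 40, we have 439169 = q(q + 40), so q² + 40q − 439169 = 0.
Discriminant: 40² + 4·439169 = 1600 + 1756676 = 1758276; √1758276 = 1326.
q = (−40 + 1326)/2 = 643, and p = q + 40 = 683.
Check: 643 · 683 = 439169.

683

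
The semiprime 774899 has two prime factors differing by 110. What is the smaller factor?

Since p = q + 110, we have 774899 = q(q + 110), so q² + 110q − 774899 = 0.
Discriminant: 110² + 4·774899 = 12100 + 3099596 = 3111696; √3111696 = 1764.
q = (−110 + 1764)/2 = 827, and p = q + 110 = 937.
Check: 827 · 937 = 774899.

827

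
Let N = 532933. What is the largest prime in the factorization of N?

532933 = 17 · 31349
31349 = 23 · 1363
1363 = 29 · 47
47 is prime.
So 532933 = 17 · 23 · 29 · 47; the largest prime factor is 47.

47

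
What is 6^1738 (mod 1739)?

6^1 ≡ 6 (mod 1739)
6^2 ≡ 6^2 = 36 ≡ 36 (mod 1739)
6^4 ≡ 36^2 = 1296 ≡ 1296 (mod 1739)
6^8 ≡ 1296^2 = 1679616 ≡ 1481 (mod 1739)
6^16 ≡ 1481^2 = 2193361 ≡ 482 (mod 1739)
6^32 ≡ 482^2 = 232324 ≡ 1037 (mod 1739)
6^64 ≡ 1037^2 = 1075369 ≡ 667 (mod 1739)
6^128 ≡ 667^2 = 444889 ≡ 1444 (mod 1739)
6^256 ≡ 1444^2 = 2085136 ≡ 75 (mod 1739)
6^512 ≡ 75^2 = 5625 ≡ 408 (mod 1739)
6^1024 ≡ 408^2 = 166464 ≡ 1259 (mod 1739)
1738 = 1024 + 512 + 128 + 64 + 8 + 2 in binary powers of 2.
So 6^1738 ≡ 1259 · 408 · 1444 · 667 · 1481 · 36 ≡ 739 (mod 1739).
Since 739 ≠ 1, base 6 is a Fermat witness: 1739 is composite.

739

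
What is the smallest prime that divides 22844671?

22844671 is odd.
Digit sum 34, not divisible by 3.
Ends in 1: not divisible by 5.
7: 22844671 = 7·3263524 + 3
11: 22844671 = 11·2076788 + 3
13: 22844671 = 13·1757282 + 5
17: 22844671 = 17·1343804 + 3
19: 22844671 = 19·1202351 + 2
23: 22844671 = 23·993246 + 13
29: 22844671 = 29·787747 + 8
31: 22844671 = 31·736924 + 27
37: 22844671 = 37·617423 + 20
41: 22844671 = 41·557187 + 4
43: 22844671 = 43·531271 + 18
47: 22844671 = 47·486056 + 39
53: 22844671 = 53·431031 + 28
59: 22844671 = 59·387197 + 48
61: 22844671 = 61·374502 + 49
67: 22844671 = 67·340965 + 16
71: 22844671 = 71·321755 + 66
73: 22844671 = 73·312940 + 51
79: 22844671 = 79·289173 + 4
83: 22844671 = 83·275237

83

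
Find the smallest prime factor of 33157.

71

33157 is odd.
Digit sum 19, not divisible by 3.
Ends in 7: not divisible by 5.
7: 33157 = 7·4736 + 5
11: 33157 = 11·3014 + 3
13: 33157 = 13·2550 + 7
17: 33157 = 17·1950 + 7
19: 33157 = 19·1745 + 2
23: 33157 = 23·1441 + 14
29: 33157 = 29·1143 + 10
31: 33157 = 31·1069 + 18
37: 33157 = 37·896 + 5
41: 33157 = 41·808 + 29
43: 33157 = 43·771 + 4
47: 33157 = 47·705 + 22
53: 33157 = 53·625 + 32
59: 33157 = 59·561 + 58
61: 33157 = 61·543 + 34
67: 33157 = 67·494 + 59
71: 33157 = 71·467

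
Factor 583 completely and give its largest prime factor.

53

583 = 11 · 53
53 is prime.
So 583 = 11 · 53; the largest prime factor is 53.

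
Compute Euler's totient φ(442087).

Factor: 442087 = 59^2 · 127.
φ(442087) = 59^1·(59−1) · (127−1) = 3422 · 126 = 431172.

431172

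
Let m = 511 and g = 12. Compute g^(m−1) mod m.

211

12^1 ≡ 12 (mod 511)
12^2 ≡ 12^2 = 144 ≡ 144 (mod 511)
12^4 ≡ 144^2 = 20736 ≡ 296 (mod 511)
12^8 ≡ 296^2 = 87616 ≡ 235 (mod 511)
12^16 ≡ 235^2 = 55225 ≡ 37 (mod 511)
12^32 ≡ 37^2 = 1369 ≡ 347 (mod 511)
12^64 ≡ 347^2 = 120409 ≡ 324 (mod 511)
12^128 ≡ 324^2 = 104976 ≡ 221 (mod 511)
12^256 ≡ 221^2 = 48841 ≡ 296 (mod 511)
510 = 256 + 128 + 64 + 32 + 16 + 8 + 4 + 2 in binary powers of 2.
So 12^510 ≡ 296 · 221 · 324 · 347 · 37 · 235 · 296 · 144 ≡ 211 (mod 511).
Since 211 ≠ 1, base 12 is a Fermat witness: 511 is composite.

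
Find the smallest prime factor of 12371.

89

12371 is odd.
Digit sum 14, not divisible by 3.
Ends in 1: not divisible by 5.
7: 12371 = 7·1767 + 2
11: 12371 = 11·1124 + 7
13: 12371 = 13·951 + 8
17: 12371 = 17·727 + 12
19: 12371 = 19·651 + 2
23: 12371 = 23·537 + 20
29: 12371 = 29·426 + 17
31: 12371 = 31·399 + 2
37: 12371 = 37·334 + 13
41: 12371 = 41·301 + 30
43: 12371 = 43·287 + 30
47: 12371 = 47·263 + 10
53: 12371 = 53·233 + 22
59: 12371 = 59·209 + 40
61: 12371 = 61·202 + 49
67: 12371 = 67·184 + 43
71: 12371 = 71·174 + 17
73: 12371 = 73·169 + 34
79: 12371 = 79·156 + 47
83: 12371 = 83·149 + 4
89: 12371 = 89·139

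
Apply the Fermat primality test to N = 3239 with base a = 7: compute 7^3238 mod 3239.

7^1 ≡ 7 (mod 3239)
7^2 ≡ 7^2 = 49 ≡ 49 (mod 3239)
7^4 ≡ 49^2 = 2401 ≡ 2401 (mod 3239)
7^8 ≡ 2401^2 = 5764801 ≡ 2620 (mod 3239)
7^16 ≡ 2620^2 = 6864400 ≡ 959 (mod 3239)
7^32 ≡ 959^2 = 919681 ≡ 3044 (mod 3239)
7^64 ≡ 3044^2 = 9265936 ≡ 2396 (mod 3239)
7^128 ≡ 2396^2 = 5740816 ≡ 1308 (mod 3239)
7^256 ≡ 1308^2 = 1710864 ≡ 672 (mod 3239)
7^512 ≡ 672^2 = 451584 ≡ 1363 (mod 3239)
7^1024 ≡ 1363^2 = 1857769 ≡ 1822 (mod 3239)
7^2048 ≡ 1822^2 = 3319684 ≡ 2948 (mod 3239)
3238 = 2048 + 1024 + 128 + 32 + 4 + 2 in binary powers of 2.
So 7^3238 ≡ 2948 · 1822 · 1308 · 3044 · 2401 · 49 ≡ 1020 (mod 3239).
Since 1020 ≠ 1, base 7 is a Fermat witness: 3239 is composite.

1020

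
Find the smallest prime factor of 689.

689 is odd.
Digit sum 23, not divisible by 3.
Ends in 9: not divisible by 5.
7: 689 = 7·98 + 3
11: 689 = 11·62 + 7
13: 689 = 13·53

13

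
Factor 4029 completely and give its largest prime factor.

79

4029 = 3 · 1343
1343 = 17 · 79
79 is prime.
So 4029 = 3 · 17 · 79; the largest prime factor is 79.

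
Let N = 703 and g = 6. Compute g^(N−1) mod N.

628

6^1 ≡ 6 (mod 703)
6^2 ≡ 6^2 = 36 ≡ 36 (mod 703)
6^4 ≡ 36^2 = 1296 ≡ 593 (mod 703)
6^8 ≡ 593^2 = 351649 ≡ 149 (mod 703)
6^16 ≡ 149^2 = 22201 ≡ 408 (mod 703)
6^32 ≡ 408^2 = 166464 ≡ 556 (mod 703)
6^64 ≡ 556^2 = 309136 ≡ 519 (mod 703)
6^128 ≡ 519^2 = 269361 ≡ 112 (mod 703)
6^256 ≡ 112^2 = 12544 ≡ 593 (mod 703)
6^512 ≡ 593^2 = 351649 ≡ 149 (mod 703)
702 = 512 + 128 + 32 + 16 + 8 + 4 + 2 in binary powers of 2.
So 6^702 ≡ 149 · 112 · 556 · 408 · 149 · 593 · 36 ≡ 628 (mod 703).
Since 628 ≠ 1, base 6 is a Fermat witness: 703 is composite.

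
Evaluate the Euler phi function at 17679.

Factor: 17679 = 3 · 71 · 83.
φ(17679) = (3−1) · (71−1) · (83−1) = 2 · 70 · 82 = 11480.

11480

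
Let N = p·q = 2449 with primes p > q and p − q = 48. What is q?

Since p = q + 48, we have 2449 = q(q + 48), so q² + 48q − 2449 = 0.
Discriminant: 48² + 4·2449 = 2304 + 9796 = 12100; √12100 = 110.
q = (−48 + 110)/2 = 31, and p = q + 48 = 79.
Check: 31 · 79 = 2449.

31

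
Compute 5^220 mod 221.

157

5^1 ≡ 5 (mod 221)
5^2 ≡ 5^2 = 25 ≡ 25 (mod 221)
5^4 ≡ 25^2 = 625 ≡ 183 (mod 221)
5^8 ≡ 183^2 = 33489 ≡ 118 (mod 221)
5^16 ≡ 118^2 = 13924 ≡ 1 (mod 221)
5^32 ≡ 1^2 = 1 ≡ 1 (mod 221)
5^64 ≡ 1^2 = 1 ≡ 1 (mod 221)
5^128 ≡ 1^2 = 1 ≡ 1 (mod 221)
220 = 128 + 64 + 16 + 8 + 4 in binary powers of 2.
So 5^220 ≡ 1 · 1 · 1 · 118 · 183 ≡ 157 (mod 221).
Since 157 ≠ 1, base 5 is a Fermat witness: 221 is composite.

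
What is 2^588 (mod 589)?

2^1 ≡ 2 (mod 589)
2^2 ≡ 2^2 = 4 ≡ 4 (mod 589)
2^4 ≡ 4^2 = 16 ≡ 16 (mod 589)
2^8 ≡ 16^2 = 256 ≡ 256 (mod 589)
2^16 ≡ 256^2 = 65536 ≡ 157 (mod 589)
2^32 ≡ 157^2 = 24649 ≡ 500 (mod 589)
2^64 ≡ 500^2 = 250000 ≡ 264 (mod 589)
2^128 ≡ 264^2 = 69696 ≡ 194 (mod 589)
2^256 ≡ 194^2 = 37636 ≡ 529 (mod 589)
2^512 ≡ 529^2 = 279841 ≡ 66 (mod 589)
588 = 512 + 64 + 8 + 4 in binary powers of 2.
So 2^588 ≡ 66 · 264 · 256 · 16 ≡ 163 (mod 589).
Since 163 ≠ 1, base 2 is a Fermat witness: 589 is composite.

163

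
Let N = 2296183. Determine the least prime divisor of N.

37

2296183 is odd.
Digit sum 31, not divisible by 3.
Ends in 3: not divisible by 5.
7: 2296183 = 7·328026 + 1
11: 2296183 = 11·208743 + 10
13: 2296183 = 13·176629 + 6
17: 2296183 = 17·135069 + 10
19: 2296183 = 19·120851 + 14
23: 2296183 = 23·99834 + 1
29: 2296183 = 29·79178 + 21
31: 2296183 = 31·74070 + 13
37: 2296183 = 37·62059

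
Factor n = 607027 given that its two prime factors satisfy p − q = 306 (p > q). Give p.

947

Since p = q + 306, we have 607027 = q(q + 306), so q² + 306q − 607027 = 0.
Discriminant: 306² + 4·607027 = 93636 + 2428108 = 2521744; √2521744 = 1588.
q = (−306 + 1588)/2 = 641, and p = q + 306 = 947.
Check: 641 · 947 = 607027.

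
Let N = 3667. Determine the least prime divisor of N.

19

3667 is odd.
Digit sum 22, not divisible by 3.
Ends in 7: not divisible by 5.
7: 3667 = 7·523 + 6
11: 3667 = 11·333 + 4
13: 3667 = 13·282 + 1
17: 3667 = 17·215 + 12
19: 3667 = 19·193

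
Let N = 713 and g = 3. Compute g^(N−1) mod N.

696

3^1 ≡ 3 (mod 713)
3^2 ≡ 3^2 = 9 ≡ 9 (mod 713)
3^4 ≡ 9^2 = 81 ≡ 81 (mod 713)
3^8 ≡ 81^2 = 6561 ≡ 144 (mod 713)
3^16 ≡ 144^2 = 20736 ≡ 59 (mod 713)
3^32 ≡ 59^2 = 3481 ≡ 629 (mod 713)
3^64 ≡ 629^2 = 395641 ≡ 639 (mod 713)
3^128 ≡ 639^2 = 408321 ≡ 485 (mod 713)
3^256 ≡ 485^2 = 235225 ≡ 648 (mod 713)
3^512 ≡ 648^2 = 419904 ≡ 660 (mod 713)
712 = 512 + 128 + 64 + 8 in binary powers of 2.
So 3^712 ≡ 660 · 485 · 639 · 144 ≡ 696 (mod 713).
Since 696 ≠ 1, base 3 is a Fermat witness: 713 is composite.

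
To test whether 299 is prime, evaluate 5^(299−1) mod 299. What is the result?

64

5^1 ≡ 5 (mod 299)
5^2 ≡ 5^2 = 25 ≡ 25 (mod 299)
5^4 ≡ 25^2 = 625 ≡ 27 (mod 299)
5^8 ≡ 27^2 = 729 ≡ 131 (mod 299)
5^16 ≡ 131^2 = 17161 ≡ 118 (mod 299)
5^32 ≡ 118^2 = 13924 ≡ 170 (mod 299)
5^64 ≡ 170^2 = 28900 ≡ 196 (mod 299)
5^128 ≡ 196^2 = 38416 ≡ 144 (mod 299)
5^256 ≡ 144^2 = 20736 ≡ 105 (mod 299)
298 = 256 + 32 + 8 + 2 in binary powers of 2.
So 5^298 ≡ 105 · 170 · 131 · 25 ≡ 64 (mod 299).
Since 64 ≠ 1, base 5 is a Fermat witness: 299 is composite.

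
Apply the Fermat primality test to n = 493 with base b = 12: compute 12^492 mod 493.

12^1 ≡ 12 (mod 493)
12^2 ≡ 12^2 = 144 ≡ 144 (mod 493)
12^4 ≡ 144^2 = 20736 ≡ 30 (mod 493)
12^8 ≡ 30^2 = 900 ≡ 407 (mod 493)
12^16 ≡ 407^2 = 165649 ≡ 1 (mod 493)
12^32 ≡ 1^2 = 1 ≡ 1 (mod 493)
12^64 ≡ 1^2 = 1 ≡ 1 (mod 493)
12^128 ≡ 1^2 = 1 ≡ 1 (mod 493)
12^256 ≡ 1^2 = 1 ≡ 1 (mod 493)
492 = 256 + 128 + 64 + 32 + 8 + 4 in binary powers of 2.
So 12^492 ≡ 1 · 1 · 1 · 1 · 407 · 30 ≡ 378 (mod 493).
Since 378 ≠ 1, base 12 is a Fermat witness: 493 is composite.

378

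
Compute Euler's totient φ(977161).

Factor: 977161 = 53 · 103 · 179.
φ(977161) = (53−1) · (103−1) · (179−1) = 52 · 102 · 178 = 944112.

944112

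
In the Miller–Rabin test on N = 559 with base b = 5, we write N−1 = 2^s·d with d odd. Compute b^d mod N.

242

559 − 1 = 558 = 2^1 · 279, so d = 279.
5^1 ≡ 5 (mod 559)
5^2 ≡ 5^2 = 25 ≡ 25 (mod 559)
5^4 ≡ 25^2 = 625 ≡ 66 (mod 559)
5^8 ≡ 66^2 = 4356 ≡ 443 (mod 559)
5^16 ≡ 443^2 = 196249 ≡ 40 (mod 559)
5^32 ≡ 40^2 = 1600 ≡ 482 (mod 559)
5^64 ≡ 482^2 = 232324 ≡ 339 (mod 559)
5^128 ≡ 339^2 = 114921 ≡ 326 (mod 559)
5^256 ≡ 326^2 = 106276 ≡ 66 (mod 559)
279 = 256 + 16 + 4 + 2 + 1 in binary powers of 2.
So 5^279 ≡ 66 · 40 · 66 · 25 · 5 ≡ 242 (mod 559).
Squaring chain: 242; never reaches −1, so base 5 is a Miller–Rabin witness that 559 is composite.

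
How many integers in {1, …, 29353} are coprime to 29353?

Factor: 29353 = 149 · 197.
φ(29353) = (149−1) · (197−1) = 148 · 196 = 29008.

29008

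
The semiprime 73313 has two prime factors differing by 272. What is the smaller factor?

167

Since p = q + 272, we have 73313 = q(q + 272), so q² + 272q − 73313 = 0.
Discriminant: 272² + 4·73313 = 73984 + 293252 = 367236; √367236 = 606.
q = (−272 + 606)/2 = 167, and p = q + 272 = 439.
Check: 167 · 439 = 73313.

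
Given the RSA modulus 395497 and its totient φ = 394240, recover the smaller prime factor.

φ(n) = (p−1)(q−1) = n − (p+q) + 1, so p + q = 395497 − 394240 + 1 = 1258.
p and q are the roots of t² − 1258t + 395497 = 0.
Discriminant: 1258² − 4·395497 = 1582564 − 1581988 = 576; √576 = 24.
q = (1258 − 24)/2 = 617, p = (1258 + 24)/2 = 641.
Check: 617 · 641 = 395497.

617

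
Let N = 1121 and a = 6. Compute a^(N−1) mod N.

6^1 ≡ 6 (mod 1121)
6^2 ≡ 6^2 = 36 ≡ 36 (mod 1121)
6^4 ≡ 36^2 = 1296 ≡ 175 (mod 1121)
6^8 ≡ 175^2 = 30625 ≡ 358 (mod 1121)
6^16 ≡ 358^2 = 128164 ≡ 370 (mod 1121)
6^32 ≡ 370^2 = 136900 ≡ 138 (mod 1121)
6^64 ≡ 138^2 = 19044 ≡ 1108 (mod 1121)
6^128 ≡ 1108^2 = 1227664 ≡ 169 (mod 1121)
6^256 ≡ 169^2 = 28561 ≡ 536 (mod 1121)
6^512 ≡ 536^2 = 287296 ≡ 320 (mod 1121)
6^1024 ≡ 320^2 = 102400 ≡ 389 (mod 1121)
1120 = 1024 + 64 + 32 in binary powers of 2.
So 6^1120 ≡ 389 · 1108 · 138 ≡ 517 (mod 1121).
Since 517 ≠ 1, base 6 is a Fermat witness: 1121 is composite.

517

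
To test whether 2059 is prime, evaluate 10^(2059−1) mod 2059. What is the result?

57

10^1 ≡ 10 (mod 2059)
10^2 ≡ 10^2 = 100 ≡ 100 (mod 2059)
10^4 ≡ 100^2 = 10000 ≡ 1764 (mod 2059)
10^8 ≡ 1764^2 = 3111696 ≡ 547 (mod 2059)
10^16 ≡ 547^2 = 299209 ≡ 654 (mod 2059)
10^32 ≡ 654^2 = 427716 ≡ 1503 (mod 2059)
10^64 ≡ 1503^2 = 2259009 ≡ 286 (mod 2059)
10^128 ≡ 286^2 = 81796 ≡ 1495 (mod 2059)
10^256 ≡ 1495^2 = 2235025 ≡ 1010 (mod 2059)
10^512 ≡ 1010^2 = 1020100 ≡ 895 (mod 2059)
10^1024 ≡ 895^2 = 801025 ≡ 74 (mod 2059)
10^2048 ≡ 74^2 = 5476 ≡ 1358 (mod 2059)
2058 = 2048 + 8 + 2 in binary powers of 2.
So 10^2058 ≡ 1358 · 547 · 100 ≡ 57 (mod 2059).
Since 57 ≠ 1, base 10 is a Fermat witness: 2059 is composite.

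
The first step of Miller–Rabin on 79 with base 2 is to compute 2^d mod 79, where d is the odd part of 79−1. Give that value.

79 − 1 = 78 = 2^1 · 39, so d = 39.
2^1 ≡ 2 (mod 79)
2^2 ≡ 2^2 = 4 ≡ 4 (mod 79)
2^4 ≡ 4^2 = 16 ≡ 16 (mod 79)
2^8 ≡ 16^2 = 256 ≡ 19 (mod 79)
2^16 ≡ 19^2 = 361 ≡ 45 (mod 79)
2^32 ≡ 45^2 = 2025 ≡ 50 (mod 79)
39 = 32 + 4 + 2 + 1 in binary powers of 2.
So 2^39 ≡ 50 · 16 · 4 · 2 ≡ 1 (mod 79).
Since 2^d ≡ 1 (mod 79), base 2 does not prove 79 composite.

1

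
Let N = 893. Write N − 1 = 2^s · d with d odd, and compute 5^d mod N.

453

893 − 1 = 892 = 2^2 · 223, so d = 223.
5^1 ≡ 5 (mod 893)
5^2 ≡ 5^2 = 25 ≡ 25 (mod 893)
5^4 ≡ 25^2 = 625 ≡ 625 (mod 893)
5^8 ≡ 625^2 = 390625 ≡ 384 (mod 893)
5^16 ≡ 384^2 = 147456 ≡ 111 (mod 893)
5^32 ≡ 111^2 = 12321 ≡ 712 (mod 893)
5^64 ≡ 712^2 = 506944 ≡ 613 (mod 893)
5^128 ≡ 613^2 = 375769 ≡ 709 (mod 893)
223 = 128 + 64 + 16 + 8 + 4 + 2 + 1 in binary powers of 2.
So 5^223 ≡ 709 · 613 · 111 · 384 · 625 · 25 · 5 ≡ 453 (mod 893).
Squaring chain: 453 → 712; never reaches −1, so base 5 is a Miller–Rabin witness that 893 is composite.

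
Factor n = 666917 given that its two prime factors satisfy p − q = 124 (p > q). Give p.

881

Since p = q + 124, we have 666917 = q(q + 124), so q² + 124q − 666917 = 0.
Discriminant: 124² + 4·666917 = 15376 + 2667668 = 2683044; √2683044 = 1638.
q = (−124 + 1638)/2 = 757, and p = q + 124 = 881.
Check: 757 · 881 = 666917.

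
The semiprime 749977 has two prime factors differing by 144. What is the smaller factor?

797

Since p = q + 144, we have 749977 = q(q + 144), so q² + 144q − 749977 = 0.
Discriminant: 144² + 4·749977 = 20736 + 2999908 = 3020644; √3020644 = 1738.
q = (−144 + 1738)/2 = 797, and p = q + 144 = 941.
Check: 797 · 941 = 749977.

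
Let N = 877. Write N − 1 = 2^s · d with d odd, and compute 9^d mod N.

1

877 − 1 = 876 = 2^2 · 219, so d = 219.
9^1 ≡ 9 (mod 877)
9^2 ≡ 9^2 = 81 ≡ 81 (mod 877)
9^4 ≡ 81^2 = 6561 ≡ 422 (mod 877)
9^8 ≡ 422^2 = 178084 ≡ 53 (mod 877)
9^16 ≡ 53^2 = 2809 ≡ 178 (mod 877)
9^32 ≡ 178^2 = 31684 ≡ 112 (mod 877)
9^64 ≡ 112^2 = 12544 ≡ 266 (mod 877)
9^128 ≡ 266^2 = 70756 ≡ 596 (mod 877)
219 = 128 + 64 + 16 + 8 + 2 + 1 in binary powers of 2.
So 9^219 ≡ 596 · 266 · 178 · 53 · 81 · 9 ≡ 1 (mod 877).
Since 9^d ≡ 1 (mod 877), base 9 does not prove 877 composite.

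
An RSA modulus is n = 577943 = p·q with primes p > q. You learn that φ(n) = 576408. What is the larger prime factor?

877

φ(n) = (p−1)(q−1) = n − (p+q) + 1, so p + q = 577943 − 576408 + 1 = 1536.
p and q are the roots of t² − 1536t + 577943 = 0.
Discriminant: 1536² − 4·577943 = 2359296 − 2311772 = 47524; √47524 = 218.
q = (1536 − 218)/2 = 659, p = (1536 + 218)/2 = 877.
Check: 659 · 877 = 577943.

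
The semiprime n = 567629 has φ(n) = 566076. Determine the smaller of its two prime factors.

φ(n) = (p−1)(q−1) = n − (p+q) + 1, so p + q = 567629 − 566076 + 1 = 1554.
p and q are the roots of t² − 1554t + 567629 = 0.
Discriminant: 1554² − 4·567629 = 2414916 − 2270516 = 144400; √144400 = 380.
q = (1554 − 380)/2 = 587, p = (1554 + 380)/2 = 967.
Check: 587 · 967 = 567629.

587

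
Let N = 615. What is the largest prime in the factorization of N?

615 = 3 · 205
205 = 5 · 41
41 is prime.
So 615 = 3 · 5 · 41; the largest prime factor is 41.

41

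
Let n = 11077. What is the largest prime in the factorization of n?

53

11077 = 11 · 1007
1007 = 19 · 53
53 is prime.
So 11077 = 11 · 19 · 53; the largest prime factor is 53.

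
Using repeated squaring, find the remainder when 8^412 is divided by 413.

8^1 ≡ 8 (mod 413)
8^2 ≡ 8^2 = 64 ≡ 64 (mod 413)
8^4 ≡ 64^2 = 4096 ≡ 379 (mod 413)
8^8 ≡ 379^2 = 143641 ≡ 330 (mod 413)
8^16 ≡ 330^2 = 108900 ≡ 281 (mod 413)
8^32 ≡ 281^2 = 78961 ≡ 78 (mod 413)
8^64 ≡ 78^2 = 6084 ≡ 302 (mod 413)
8^128 ≡ 302^2 = 91204 ≡ 344 (mod 413)
8^256 ≡ 344^2 = 118336 ≡ 218 (mod 413)
412 = 256 + 128 + 16 + 8 + 4 in binary powers of 2.
So 8^412 ≡ 218 · 344 · 281 · 330 · 379 ≡ 302 (mod 413).
Since 302 ≠ 1, base 8 is a Fermat witness: 413 is composite.

302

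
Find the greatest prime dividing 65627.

73

65627 = 29 · 2263
2263 = 31 · 73
73 is prime.
So 65627 = 29 · 31 · 73; the largest prime factor is 73.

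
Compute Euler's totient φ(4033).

3888

Factor: 4033 = 37 · 109.
φ(4033) = (37−1) · (109−1) = 36 · 108 = 3888.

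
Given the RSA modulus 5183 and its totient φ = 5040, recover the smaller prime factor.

φ(n) = (p−1)(q−1) = n − (p+q) + 1, so p + q = 5183 − 5040 + 1 = 144.
p and q are the roots of t² − 144t + 5183 = 0.
Discriminant: 144² − 4·5183 = 20736 − 20732 = 4; √4 = 2.
q = (144 − 2)/2 = 71, p = (144 + 2)/2 = 73.
Check: 71 · 73 = 5183.

71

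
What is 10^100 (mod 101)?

1

10^1 ≡ 10 (mod 101)
10^2 ≡ 10^2 = 100 ≡ 100 (mod 101)
10^4 ≡ 100^2 = 10000 ≡ 1 (mod 101)
10^8 ≡ 1^2 = 1 ≡ 1 (mod 101)
10^16 ≡ 1^2 = 1 ≡ 1 (mod 101)
10^32 ≡ 1^2 = 1 ≡ 1 (mod 101)
10^64 ≡ 1^2 = 1 ≡ 1 (mod 101)
100 = 64 + 32 + 4 in binary powers of 2.
So 10^100 ≡ 1 · 1 · 1 ≡ 1 (mod 101).
Since the result is 1, base 10 gives no evidence that 101 is composite.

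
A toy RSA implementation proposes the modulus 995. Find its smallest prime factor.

995 is odd.
Digit sum 23, not divisible by 3.
Ends in 5: divisible by 5.

5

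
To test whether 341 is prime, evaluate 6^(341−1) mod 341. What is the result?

56

6^1 ≡ 6 (mod 341)
6^2 ≡ 6^2 = 36 ≡ 36 (mod 341)
6^4 ≡ 36^2 = 1296 ≡ 273 (mod 341)
6^8 ≡ 273^2 = 74529 ≡ 191 (mod 341)
6^16 ≡ 191^2 = 36481 ≡ 335 (mod 341)
6^32 ≡ 335^2 = 112225 ≡ 36 (mod 341)
6^64 ≡ 36^2 = 1296 ≡ 273 (mod 341)
6^128 ≡ 273^2 = 74529 ≡ 191 (mod 341)
6^256 ≡ 191^2 = 36481 ≡ 335 (mod 341)
340 = 256 + 64 + 16 + 4 in binary powers of 2.
So 6^340 ≡ 335 · 273 · 335 · 273 ≡ 56 (mod 341).
Since 56 ≠ 1, base 6 is a Fermat witness: 341 is composite.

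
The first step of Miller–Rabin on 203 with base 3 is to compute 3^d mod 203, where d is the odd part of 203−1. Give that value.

89

203 − 1 = 202 = 2^1 · 101, so d = 101.
3^1 ≡ 3 (mod 203)
3^2 ≡ 3^2 = 9 ≡ 9 (mod 203)
3^4 ≡ 9^2 = 81 ≡ 81 (mod 203)
3^8 ≡ 81^2 = 6561 ≡ 65 (mod 203)
3^16 ≡ 65^2 = 4225 ≡ 165 (mod 203)
3^32 ≡ 165^2 = 27225 ≡ 23 (mod 203)
3^64 ≡ 23^2 = 529 ≡ 123 (mod 203)
101 = 64 + 32 + 4 + 1 in binary powers of 2.
So 3^101 ≡ 123 · 23 · 81 · 3 ≡ 89 (mod 203).
Squaring chain: 89; never reaches −1, so base 3 is a Miller–Rabin witness that 203 is composite.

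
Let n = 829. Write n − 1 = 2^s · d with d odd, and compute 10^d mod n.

583

829 − 1 = 828 = 2^2 · 207, so d = 207.
10^1 ≡ 10 (mod 829)
10^2 ≡ 10^2 = 100 ≡ 100 (mod 829)
10^4 ≡ 100^2 = 10000 ≡ 52 (mod 829)
10^8 ≡ 52^2 = 2704 ≡ 217 (mod 829)
10^16 ≡ 217^2 = 47089 ≡ 665 (mod 829)
10^32 ≡ 665^2 = 442225 ≡ 368 (mod 829)
10^64 ≡ 368^2 = 135424 ≡ 297 (mod 829)
10^128 ≡ 297^2 = 88209 ≡ 335 (mod 829)
207 = 128 + 64 + 8 + 4 + 2 + 1 in binary powers of 2.
So 10^207 ≡ 335 · 297 · 217 · 52 · 100 · 10 ≡ 583 (mod 829).
Squaring chain: 583 → 828; reaches −1, so base 10 does not prove 829 composite.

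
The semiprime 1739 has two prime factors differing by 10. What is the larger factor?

47

Since p = q + 10, we have 1739 = q(q + 10), so q² + 10q − 1739 = 0.
Discriminant: 10² + 4·1739 = 100 + 6956 = 7056; √7056 = 84.
q = (−10 + 84)/2 = 37, and p = q + 10 = 47.
Check: 37 · 47 = 1739.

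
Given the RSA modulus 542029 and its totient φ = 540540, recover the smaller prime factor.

φ(n) = (p−1)(q−1) = n − (p+q) + 1, so p + q = 542029 − 540540 + 1 = 1490.
p and q are the roots of t² − 1490t + 542029 = 0.
Discriminant: 1490² − 4·542029 = 2220100 − 2168116 = 51984; √51984 = 228.
q = (1490 − 228)/2 = 631, p = (1490 + 228)/2 = 859.
Check: 631 · 859 = 542029.

631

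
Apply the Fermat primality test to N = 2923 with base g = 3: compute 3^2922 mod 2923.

3^1 ≡ 3 (mod 2923)
3^2 ≡ 3^2 = 9 ≡ 9 (mod 2923)
3^4 ≡ 9^2 = 81 ≡ 81 (mod 2923)
3^8 ≡ 81^2 = 6561 ≡ 715 (mod 2923)
3^16 ≡ 715^2 = 511225 ≡ 2623 (mod 2923)
3^32 ≡ 2623^2 = 6880129 ≡ 2310 (mod 2923)
3^64 ≡ 2310^2 = 5336100 ≡ 1625 (mod 2923)
3^128 ≡ 1625^2 = 2640625 ≡ 1156 (mod 2923)
3^256 ≡ 1156^2 = 1336336 ≡ 525 (mod 2923)
3^512 ≡ 525^2 = 275625 ≡ 863 (mod 2923)
3^1024 ≡ 863^2 = 744769 ≡ 2327 (mod 2923)
3^2048 ≡ 2327^2 = 5414929 ≡ 1533 (mod 2923)
2922 = 2048 + 512 + 256 + 64 + 32 + 8 + 2 in binary powers of 2.
So 3^2922 ≡ 1533 · 863 · 525 · 1625 · 2310 · 715 · 9 ≡ 433 (mod 2923).
Since 433 ≠ 1, base 3 is a Fermat witness: 2923 is composite.

433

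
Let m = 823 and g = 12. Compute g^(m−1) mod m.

12^1 ≡ 12 (mod 823)
12^2 ≡ 12^2 = 144 ≡ 144 (mod 823)
12^4 ≡ 144^2 = 20736 ≡ 161 (mod 823)
12^8 ≡ 161^2 = 25921 ≡ 408 (mod 823)
12^16 ≡ 408^2 = 166464 ≡ 218 (mod 823)
12^32 ≡ 218^2 = 47524 ≡ 613 (mod 823)
12^64 ≡ 613^2 = 375769 ≡ 481 (mod 823)
12^128 ≡ 481^2 = 231361 ≡ 98 (mod 823)
12^256 ≡ 98^2 = 9604 ≡ 551 (mod 823)
12^512 ≡ 551^2 = 303601 ≡ 737 (mod 823)
822 = 512 + 256 + 32 + 16 + 4 + 2 in binary powers of 2.
So 12^822 ≡ 737 · 551 · 613 · 218 · 161 · 144 ≡ 1 (mod 823).
Since the result is 1, base 12 gives no evidence that 823 is composite.

1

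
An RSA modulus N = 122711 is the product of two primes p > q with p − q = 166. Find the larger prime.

443

Since p = q + 166, we have 122711 = q(q + 166), so q² + 166q − 122711 = 0.
Discriminant: 166² + 4·122711 = 27556 + 490844 = 518400; √518400 = 720.
q = (−166 + 720)/2 = 277, and p = q + 166 = 443.
Check: 277 · 443 = 122711.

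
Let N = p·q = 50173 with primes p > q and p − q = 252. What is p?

383

Since p = q + 252, we have 50173 = q(q + 252), so q² + 252q − 50173 = 0.
Discriminant: 252² + 4·50173 = 63504 + 200692 = 264196; √264196 = 514.
q = (−252 + 514)/2 = 131, and p = q + 252 = 383.
Check: 131 · 383 = 50173.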